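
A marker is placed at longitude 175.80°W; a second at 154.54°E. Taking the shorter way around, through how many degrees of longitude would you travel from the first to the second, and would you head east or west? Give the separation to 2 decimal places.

Raw difference: 154.54 − -175.80 = 330.34°.
Normalise into (−180°, 180°]: 330.34° − 360° = -29.66°.
Negative ⇒ the second point lies to the west; separation 29.66°.

29.66° west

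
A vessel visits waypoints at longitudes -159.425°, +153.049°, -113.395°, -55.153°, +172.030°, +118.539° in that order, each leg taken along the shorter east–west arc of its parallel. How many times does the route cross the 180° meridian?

3

Leg 1: -159.425° → +153.049°, shortest Δλ = -47.526° (west) — crosses 180°.
Leg 2: +153.049° → -113.395°, shortest Δλ = 93.556° (east) — crosses 180°.
Leg 3: -113.395° → -55.153°, shortest Δλ = 58.242° (east) — does not cross 180°.
Leg 4: -55.153° → +172.030°, shortest Δλ = -132.817° (west) — crosses 180°.
Leg 5: +172.030° → +118.539°, shortest Δλ = -53.491° (west) — does not cross 180°.
Total crossings: 3.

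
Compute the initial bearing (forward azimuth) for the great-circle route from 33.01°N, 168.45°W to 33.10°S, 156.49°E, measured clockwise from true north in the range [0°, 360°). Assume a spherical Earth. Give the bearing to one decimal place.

Δλ = 156.49 − -168.45 = 324.94°; wrapped into (−180°, 180°]: -35.06°.
θ = atan2( sin Δλ · cos φ₂ , cos φ₁ · sin φ₂ − sin φ₁ · cos φ₂ · cos Δλ )
  = atan2(-0.48121, -0.83152) = -149.941° → normalised to [0°, 360°): 210.059°.

210.1°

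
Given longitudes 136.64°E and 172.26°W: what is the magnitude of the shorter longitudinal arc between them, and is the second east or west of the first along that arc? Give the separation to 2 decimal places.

Raw difference: -172.26 − 136.64 = -308.9°.
Normalise into (−180°, 180°]: -308.9° + 360° = 51.1°.
Positive ⇒ the second point lies to the east; separation 51.10°.

51.10° east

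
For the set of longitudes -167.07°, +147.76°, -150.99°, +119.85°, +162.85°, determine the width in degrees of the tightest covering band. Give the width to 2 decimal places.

Sort the longitudes: -167.07°, -150.99°, +119.85°, +147.76°, +162.85°.
Eastward gaps between consecutive values (wrapping around): 16.08°, 270.84°, 27.91°, 15.09°, 30.08°.
Largest gap = 270.84° ⇒ minimal covering band is its complement: 360° − 270.84° = 89.16°.
Band runs from +119.85° eastward to -150.99°, crossing the antimeridian.

89.16°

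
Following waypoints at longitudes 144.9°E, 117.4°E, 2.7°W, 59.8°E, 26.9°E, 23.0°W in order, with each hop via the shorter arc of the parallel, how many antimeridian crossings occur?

Leg 1: +144.9° → +117.4°, shortest Δλ = -27.5° (west) — does not cross 180°.
Leg 2: +117.4° → -2.7°, shortest Δλ = -120.1° (west) — does not cross 180°.
Leg 3: -2.7° → +59.8°, shortest Δλ = 62.5° (east) — does not cross 180°.
Leg 4: +59.8° → +26.9°, shortest Δλ = -32.9° (west) — does not cross 180°.
Leg 5: +26.9° → -23.0°, shortest Δλ = -49.9° (west) — does not cross 180°.
Total crossings: 0.

0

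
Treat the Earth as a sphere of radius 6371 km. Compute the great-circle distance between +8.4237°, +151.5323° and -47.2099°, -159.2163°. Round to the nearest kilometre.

Δλ = -159.2163 − 151.5323 = -310.7486°; wrapped into (−180°, 180°]: 49.2514°.
Δφ = -47.2099 − 8.4237 = -55.6336°.
a = sin²(Δφ/2) + cos φ₁ · cos φ₂ · sin²(Δλ/2) = 0.334435.
c = 2·atan2(√a, √(1−a)) = 1.23330 rad → d = 6371·c ≈ 7857.33 km.

7857 km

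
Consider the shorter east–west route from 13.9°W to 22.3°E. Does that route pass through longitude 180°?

No

Signed shortest Δλ = ((22.3 − -13.9 + 180) mod 360) − 180 = 36.2°.
Going east by 36.2° from -13.9° reaches +22.3° without touching 180°.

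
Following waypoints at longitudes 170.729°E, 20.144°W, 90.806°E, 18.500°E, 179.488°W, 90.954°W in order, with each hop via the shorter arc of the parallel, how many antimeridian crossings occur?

2

Leg 1: +170.729° → -20.144°, shortest Δλ = 169.127° (east) — crosses 180°.
Leg 2: -20.144° → +90.806°, shortest Δλ = 110.95° (east) — does not cross 180°.
Leg 3: +90.806° → +18.500°, shortest Δλ = -72.306° (west) — does not cross 180°.
Leg 4: +18.500° → -179.488°, shortest Δλ = 162.012° (east) — crosses 180°.
Leg 5: -179.488° → -90.954°, shortest Δλ = 88.534° (east) — does not cross 180°.
Total crossings: 2.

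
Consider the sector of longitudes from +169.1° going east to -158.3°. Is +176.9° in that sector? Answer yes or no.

Band width going east from +169.1° to -158.3°: ((-158.3 − 169.1) mod 360) = 32.6°.
Offset of +176.9° east of the west edge: ((176.9 − 169.1) mod 360) = 7.8°.
7.8° ≤ 32.6° ⇒ inside.

Yes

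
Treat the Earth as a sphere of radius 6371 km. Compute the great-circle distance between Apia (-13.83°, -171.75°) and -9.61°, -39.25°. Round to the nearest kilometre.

Δλ = -39.25 − -171.75 = 132.50°.
Δφ = -9.61 − -13.83 = 4.22°.
a = sin²(Δφ/2) + cos φ₁ · cos φ₂ · sin²(Δλ/2) = 0.803446.
c = 2·atan2(√a, √(1−a)) = 2.22294 rad → d = 6371·c ≈ 14162.36 km.

14162 km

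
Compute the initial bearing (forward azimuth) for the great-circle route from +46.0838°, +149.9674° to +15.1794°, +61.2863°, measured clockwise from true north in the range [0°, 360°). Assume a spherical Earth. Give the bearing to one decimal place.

279.7°

Δλ = 61.2863 − 149.9674 = -88.6811°.
θ = atan2( sin Δλ · cos φ₂ , cos φ₁ · sin φ₂ − sin φ₁ · cos φ₂ · cos Δλ )
  = atan2(-0.96486, 0.16561) = -80.260° → normalised to [0°, 360°): 279.740°.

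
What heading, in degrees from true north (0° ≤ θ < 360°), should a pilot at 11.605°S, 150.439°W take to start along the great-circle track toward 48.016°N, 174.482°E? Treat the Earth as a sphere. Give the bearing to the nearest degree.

Δλ = 174.482 − -150.439 = 324.921°; wrapped into (−180°, 180°]: -35.079°.
θ = atan2( sin Δλ · cos φ₂ , cos φ₁ · sin φ₂ − sin φ₁ · cos φ₂ · cos Δλ )
  = atan2(-0.38443, 0.83826) = -24.637° → normalised to [0°, 360°): 335.363°.

335°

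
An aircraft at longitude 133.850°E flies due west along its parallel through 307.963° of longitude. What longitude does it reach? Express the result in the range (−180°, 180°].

Start at +133.850°; shift −307.963° → -174.113°.
-174.113° already lies in (−180°, 180°].

174.113°W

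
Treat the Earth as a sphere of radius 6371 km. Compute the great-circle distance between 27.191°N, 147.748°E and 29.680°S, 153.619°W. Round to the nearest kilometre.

8880 km

Δλ = -153.619 − 147.748 = -301.367°; wrapped into (−180°, 180°]: 58.633°.
Δφ = -29.680 − 27.191 = -56.871°.
a = sin²(Δφ/2) + cos φ₁ · cos φ₂ · sin²(Δλ/2) = 0.412007.
c = 2·atan2(√a, √(1−a)) = 1.39389 rad → d = 6371·c ≈ 8880.46 km.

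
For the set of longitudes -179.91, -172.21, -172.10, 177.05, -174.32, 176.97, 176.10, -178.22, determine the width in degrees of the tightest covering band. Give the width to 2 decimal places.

11.80°

Sort the longitudes: -179.91°, -178.22°, -174.32°, -172.21°, -172.10°, +176.10°, +176.97°, +177.05°.
Eastward gaps between consecutive values (wrapping around): 1.69°, 3.90°, 2.11°, 0.11°, 348.20°, 0.87°, 0.08°, 3.04°.
Largest gap = 348.20° ⇒ minimal covering band is its complement: 360° − 348.20° = 11.80°.
Band runs from +176.10° eastward to -172.10°, crossing the antimeridian.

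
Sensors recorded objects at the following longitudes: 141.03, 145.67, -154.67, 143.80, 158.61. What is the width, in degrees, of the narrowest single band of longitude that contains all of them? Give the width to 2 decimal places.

64.30°

Sort the longitudes: -154.67°, +141.03°, +143.80°, +145.67°, +158.61°.
Eastward gaps between consecutive values (wrapping around): 295.70°, 2.77°, 1.87°, 12.94°, 46.72°.
Largest gap = 295.70° ⇒ minimal covering band is its complement: 360° − 295.70° = 64.30°.
Band runs from +141.03° eastward to -154.67°, crossing the antimeridian.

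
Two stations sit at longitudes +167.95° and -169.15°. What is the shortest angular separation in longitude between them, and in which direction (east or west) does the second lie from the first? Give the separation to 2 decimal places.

22.90° east

Raw difference: -169.15 − 167.95 = -337.1°.
Normalise into (−180°, 180°]: -337.1° + 360° = 22.9°.
Positive ⇒ the second point lies to the east; separation 22.90°.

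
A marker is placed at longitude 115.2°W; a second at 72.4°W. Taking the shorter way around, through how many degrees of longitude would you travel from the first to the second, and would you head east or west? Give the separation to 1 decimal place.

Raw difference: -72.4 − -115.2 = 42.8°.
Normalise into (−180°, 180°]: 42.8° stays 42.8°.
Positive ⇒ the second point lies to the east; separation 42.8°.

42.8° east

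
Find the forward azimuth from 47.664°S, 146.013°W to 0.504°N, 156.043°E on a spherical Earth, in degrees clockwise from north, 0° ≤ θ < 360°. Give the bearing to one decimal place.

Δλ = 156.043 − -146.013 = 302.056°; wrapped into (−180°, 180°]: -57.944°.
θ = atan2( sin Δλ · cos φ₂ , cos φ₁ · sin φ₂ − sin φ₁ · cos φ₂ · cos Δλ )
  = atan2(-0.84750, 0.39824) = -64.831° → normalised to [0°, 360°): 295.169°.

295.2°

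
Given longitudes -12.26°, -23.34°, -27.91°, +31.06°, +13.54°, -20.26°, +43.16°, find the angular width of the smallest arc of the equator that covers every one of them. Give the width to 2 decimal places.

Sort the longitudes: -27.91°, -23.34°, -20.26°, -12.26°, +13.54°, +31.06°, +43.16°.
Eastward gaps between consecutive values (wrapping around): 4.57°, 3.08°, 8.00°, 25.80°, 17.52°, 12.10°, 288.93°.
Largest gap = 288.93° ⇒ minimal covering band is its complement: 360° − 288.93° = 71.07°.
Band runs from -27.91° eastward to +43.16°.

71.07°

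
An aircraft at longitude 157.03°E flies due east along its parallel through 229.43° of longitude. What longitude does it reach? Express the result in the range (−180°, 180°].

Start at +157.03°; shift +229.43° → +386.46°.
+386.46° lies outside (−180°, 180°]; subtract 360° → +26.46°.

26.46°E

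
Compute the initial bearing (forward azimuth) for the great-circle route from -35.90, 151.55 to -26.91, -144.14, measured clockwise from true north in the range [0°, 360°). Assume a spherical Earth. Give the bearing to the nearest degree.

100°

Δλ = -144.14 − 151.55 = -295.69°; wrapped into (−180°, 180°]: 64.31°.
θ = atan2( sin Δλ · cos φ₂ , cos φ₁ · sin φ₂ − sin φ₁ · cos φ₂ · cos Δλ )
  = atan2(0.80357, -0.13995) = 99.879° → normalised to [0°, 360°): 99.879°.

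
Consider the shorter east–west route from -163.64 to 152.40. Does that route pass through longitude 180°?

Naïve |152.40 − -163.64| = 316.04° > 180°, so the shorter arc goes the other way round — across 180°.
Signed shortest Δλ = ((152.40 − -163.64 + 180) mod 360) − 180 = -43.96°.
Going west by 43.96° from -163.64° passes through 180° before reaching +152.40°.

Yes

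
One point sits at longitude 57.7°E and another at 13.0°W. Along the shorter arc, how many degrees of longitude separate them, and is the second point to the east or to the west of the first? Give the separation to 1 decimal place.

Raw difference: -13.0 − 57.7 = -70.7°.
Normalise into (−180°, 180°]: -70.7° stays -70.7°.
Negative ⇒ the second point lies to the west; separation 70.7°.

70.7° west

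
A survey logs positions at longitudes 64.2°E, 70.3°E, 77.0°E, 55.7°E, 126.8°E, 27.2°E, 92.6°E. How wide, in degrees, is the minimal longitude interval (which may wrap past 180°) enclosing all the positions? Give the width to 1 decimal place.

Sort the longitudes: +27.2°, +55.7°, +64.2°, +70.3°, +77.0°, +92.6°, +126.8°.
Eastward gaps between consecutive values (wrapping around): 28.5°, 8.5°, 6.1°, 6.7°, 15.6°, 34.2°, 260.4°.
Largest gap = 260.4° ⇒ minimal covering band is its complement: 360° − 260.4° = 99.6°.
Band runs from +27.2° eastward to +126.8°.

99.6°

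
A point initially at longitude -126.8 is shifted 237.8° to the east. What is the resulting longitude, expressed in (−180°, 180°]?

+111.0°

Start at -126.8°; shift +237.8° → +111.0°.
+111.0° already lies in (−180°, 180°].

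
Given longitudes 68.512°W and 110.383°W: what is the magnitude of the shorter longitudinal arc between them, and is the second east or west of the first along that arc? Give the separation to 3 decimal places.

Raw difference: -110.383 − -68.512 = -41.871°.
Normalise into (−180°, 180°]: -41.871° stays -41.871°.
Negative ⇒ the second point lies to the west; separation 41.871°.

41.871° west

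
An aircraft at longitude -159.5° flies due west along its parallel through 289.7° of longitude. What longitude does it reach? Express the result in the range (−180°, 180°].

-89.2°

Start at -159.5°; shift −289.7° → -449.2°.
-449.2° lies outside (−180°, 180°]; add 360° → -89.2°.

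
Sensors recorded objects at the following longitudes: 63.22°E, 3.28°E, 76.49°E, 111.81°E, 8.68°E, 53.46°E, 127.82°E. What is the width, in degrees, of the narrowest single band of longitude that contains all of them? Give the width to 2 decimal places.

124.54°

Sort the longitudes: +3.28°, +8.68°, +53.46°, +63.22°, +76.49°, +111.81°, +127.82°.
Eastward gaps between consecutive values (wrapping around): 5.40°, 44.78°, 9.76°, 13.27°, 35.32°, 16.01°, 235.46°.
Largest gap = 235.46° ⇒ minimal covering band is its complement: 360° − 235.46° = 124.54°.
Band runs from +3.28° eastward to +127.82°.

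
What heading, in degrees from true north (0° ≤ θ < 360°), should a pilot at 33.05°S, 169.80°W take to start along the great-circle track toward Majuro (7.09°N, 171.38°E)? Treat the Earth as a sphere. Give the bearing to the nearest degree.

333°

Δλ = 171.38 − -169.80 = 341.18°; wrapped into (−180°, 180°]: -18.82°.
θ = atan2( sin Δλ · cos φ₂ , cos φ₁ · sin φ₂ − sin φ₁ · cos φ₂ · cos Δλ )
  = atan2(-0.32013, 0.61572) = -27.471° → normalised to [0°, 360°): 332.529°.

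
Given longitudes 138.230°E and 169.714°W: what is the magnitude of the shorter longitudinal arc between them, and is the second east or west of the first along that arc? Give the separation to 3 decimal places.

52.056° east

Raw difference: -169.714 − 138.230 = -307.944°.
Normalise into (−180°, 180°]: -307.944° + 360° = 52.056°.
Positive ⇒ the second point lies to the east; separation 52.056°.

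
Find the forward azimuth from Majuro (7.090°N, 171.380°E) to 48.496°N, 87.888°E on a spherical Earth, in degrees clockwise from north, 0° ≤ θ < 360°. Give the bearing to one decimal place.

318.1°

Δλ = 87.888 − 171.380 = -83.492°.
θ = atan2( sin Δλ · cos φ₂ , cos φ₁ · sin φ₂ − sin φ₁ · cos φ₂ · cos Δλ )
  = atan2(-0.65840, 0.73391) = -41.896° → normalised to [0°, 360°): 318.104°.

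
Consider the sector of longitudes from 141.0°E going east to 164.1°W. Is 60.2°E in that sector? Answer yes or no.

Band width going east from +141.0° to -164.1°: ((-164.1 − 141.0) mod 360) = 54.9°.
Offset of +60.2° east of the west edge: ((60.2 − 141.0) mod 360) = 279.2°.
279.2° > 54.9° ⇒ outside.

No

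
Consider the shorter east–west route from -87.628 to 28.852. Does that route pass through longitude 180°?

No

Signed shortest Δλ = ((28.852 − -87.628 + 180) mod 360) − 180 = 116.48°.
Going east by 116.48° from -87.628° reaches +28.852° without touching 180°.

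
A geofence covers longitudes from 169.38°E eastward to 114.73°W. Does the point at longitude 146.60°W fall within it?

Band width going east from +169.38° to -114.73°: ((-114.73 − 169.38) mod 360) = 75.89°.
Offset of -146.60° east of the west edge: ((-146.60 − 169.38) mod 360) = 44.02°.
44.02° ≤ 75.89° ⇒ inside.

Yes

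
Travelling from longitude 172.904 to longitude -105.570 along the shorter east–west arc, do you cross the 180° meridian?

Yes

Naïve |-105.570 − 172.904| = 278.474° > 180°, so the shorter arc goes the other way round — across 180°.
Signed shortest Δλ = ((-105.570 − 172.904 + 180) mod 360) − 180 = 81.526°.
Going east by 81.526° from +172.904° passes through 180° before reaching -105.570°.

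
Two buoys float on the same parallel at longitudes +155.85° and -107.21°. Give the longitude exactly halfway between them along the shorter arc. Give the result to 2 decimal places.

-155.68°

Signed shortest Δλ from +155.85° to -107.21° is +96.94°.
Midpoint longitude = +155.85° + (+96.94°)/2 = +155.85° + 48.47° = +204.32°.
Normalise into (−180°, 180°]: -155.68°.
(The naïve average (+155.85 + -107.21)/2 = 24.32° is on the wrong side of the globe.)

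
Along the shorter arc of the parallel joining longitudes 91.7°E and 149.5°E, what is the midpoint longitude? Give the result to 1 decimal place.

120.6°E

Signed shortest Δλ from +91.7° to +149.5° is +57.8°.
Midpoint longitude = +91.7° + (+57.8°)/2 = +91.7° + 28.9° = +120.6°.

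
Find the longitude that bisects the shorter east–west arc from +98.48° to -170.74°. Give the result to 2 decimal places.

+143.87°

Signed shortest Δλ from +98.48° to -170.74° is +90.78°.
Midpoint longitude = +98.48° + (+90.78°)/2 = +98.48° + 45.39° = +143.87°.
(The naïve average (+98.48 + -170.74)/2 = -36.13° is on the wrong side of the globe.)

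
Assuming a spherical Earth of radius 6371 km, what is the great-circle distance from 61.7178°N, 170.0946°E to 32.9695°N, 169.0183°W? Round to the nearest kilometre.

Δλ = -169.0183 − 170.0946 = -339.1129°; wrapped into (−180°, 180°]: 20.8871°.
Δφ = 32.9695 − 61.7178 = -28.7483°.
a = sin²(Δφ/2) + cos φ₁ · cos φ₂ · sin²(Δλ/2) = 0.074691.
c = 2·atan2(√a, √(1−a)) = 0.55364 rad → d = 6371·c ≈ 3527.21 km.

3527 km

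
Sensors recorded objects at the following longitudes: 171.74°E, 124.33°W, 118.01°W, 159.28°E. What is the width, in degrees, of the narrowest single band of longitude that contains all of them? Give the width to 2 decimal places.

Sort the longitudes: -124.33°, -118.01°, +159.28°, +171.74°.
Eastward gaps between consecutive values (wrapping around): 6.32°, 277.29°, 12.46°, 63.93°.
Largest gap = 277.29° ⇒ minimal covering band is its complement: 360° − 277.29° = 82.71°.
Band runs from +159.28° eastward to -118.01°, crossing the antimeridian.

82.71°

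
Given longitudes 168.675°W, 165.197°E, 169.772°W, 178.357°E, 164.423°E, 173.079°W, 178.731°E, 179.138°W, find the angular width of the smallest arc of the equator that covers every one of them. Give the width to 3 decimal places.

26.902°

Sort the longitudes: -179.138°, -173.079°, -169.772°, -168.675°, +164.423°, +165.197°, +178.357°, +178.731°.
Eastward gaps between consecutive values (wrapping around): 6.059°, 3.307°, 1.097°, 333.098°, 0.774°, 13.160°, 0.374°, 2.131°.
Largest gap = 333.098° ⇒ minimal covering band is its complement: 360° − 333.098° = 26.902°.
Band runs from +164.423° eastward to -168.675°, crossing the antimeridian.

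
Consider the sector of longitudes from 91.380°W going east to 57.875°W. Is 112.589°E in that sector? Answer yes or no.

No

Band width going east from -91.380° to -57.875°: ((-57.875 − -91.380) mod 360) = 33.505°.
Offset of +112.589° east of the west edge: ((112.589 − -91.380) mod 360) = 203.969°.
203.969° > 33.505° ⇒ outside.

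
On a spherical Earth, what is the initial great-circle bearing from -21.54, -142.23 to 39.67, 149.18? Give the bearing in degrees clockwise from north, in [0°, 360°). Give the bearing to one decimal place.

314.2°

Δλ = 149.18 − -142.23 = 291.41°; wrapped into (−180°, 180°]: -68.59°.
θ = atan2( sin Δλ · cos φ₂ , cos φ₁ · sin φ₂ − sin φ₁ · cos φ₂ · cos Δλ )
  = atan2(-0.71662, 0.69695) = -45.797° → normalised to [0°, 360°): 314.203°.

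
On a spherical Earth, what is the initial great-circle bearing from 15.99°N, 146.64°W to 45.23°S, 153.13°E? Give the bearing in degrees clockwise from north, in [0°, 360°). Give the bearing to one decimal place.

218.1°

Δλ = 153.13 − -146.64 = 299.77°; wrapped into (−180°, 180°]: -60.23°.
θ = atan2( sin Δλ · cos φ₂ , cos φ₁ · sin φ₂ − sin φ₁ · cos φ₂ · cos Δλ )
  = atan2(-0.61132, -0.77880) = -141.870° → normalised to [0°, 360°): 218.130°.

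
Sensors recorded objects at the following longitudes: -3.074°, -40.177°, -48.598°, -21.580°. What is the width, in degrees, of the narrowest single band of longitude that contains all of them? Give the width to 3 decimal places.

Sort the longitudes: -48.598°, -40.177°, -21.580°, -3.074°.
Eastward gaps between consecutive values (wrapping around): 8.421°, 18.597°, 18.506°, 314.476°.
Largest gap = 314.476° ⇒ minimal covering band is its complement: 360° − 314.476° = 45.524°.
Band runs from -48.598° eastward to -3.074°.

45.524°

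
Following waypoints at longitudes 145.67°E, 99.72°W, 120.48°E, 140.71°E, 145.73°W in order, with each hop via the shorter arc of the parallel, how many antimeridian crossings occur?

3

Leg 1: +145.67° → -99.72°, shortest Δλ = 114.61° (east) — crosses 180°.
Leg 2: -99.72° → +120.48°, shortest Δλ = -139.8° (west) — crosses 180°.
Leg 3: +120.48° → +140.71°, shortest Δλ = 20.23° (east) — does not cross 180°.
Leg 4: +140.71° → -145.73°, shortest Δλ = 73.56° (east) — crosses 180°.
Total crossings: 3.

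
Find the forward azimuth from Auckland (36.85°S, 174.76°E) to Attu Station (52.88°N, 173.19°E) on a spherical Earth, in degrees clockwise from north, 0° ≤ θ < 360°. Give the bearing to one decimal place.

Δλ = 173.19 − 174.76 = -1.57°.
θ = atan2( sin Δλ · cos φ₂ , cos φ₁ · sin φ₂ − sin φ₁ · cos φ₂ · cos Δλ )
  = atan2(-0.01653, 0.99985) = -0.947° → normalised to [0°, 360°): 359.053°.

359.1°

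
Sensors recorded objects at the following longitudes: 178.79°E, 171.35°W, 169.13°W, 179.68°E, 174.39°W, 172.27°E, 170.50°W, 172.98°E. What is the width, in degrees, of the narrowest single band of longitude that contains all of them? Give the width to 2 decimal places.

18.60°

Sort the longitudes: -174.39°, -171.35°, -170.50°, -169.13°, +172.27°, +172.98°, +178.79°, +179.68°.
Eastward gaps between consecutive values (wrapping around): 3.04°, 0.85°, 1.37°, 341.40°, 0.71°, 5.81°, 0.89°, 5.93°.
Largest gap = 341.40° ⇒ minimal covering band is its complement: 360° − 341.40° = 18.60°.
Band runs from +172.27° eastward to -169.13°, crossing the antimeridian.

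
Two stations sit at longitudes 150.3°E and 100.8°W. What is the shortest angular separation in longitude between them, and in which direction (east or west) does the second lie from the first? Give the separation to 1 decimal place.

108.9° east

Raw difference: -100.8 − 150.3 = -251.1°.
Normalise into (−180°, 180°]: -251.1° + 360° = 108.9°.
Positive ⇒ the second point lies to the east; separation 108.9°.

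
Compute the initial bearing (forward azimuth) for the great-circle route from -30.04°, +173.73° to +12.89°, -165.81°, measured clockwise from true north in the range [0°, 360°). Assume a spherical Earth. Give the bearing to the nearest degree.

28°

Δλ = -165.81 − 173.73 = -339.54°; wrapped into (−180°, 180°]: 20.46°.
θ = atan2( sin Δλ · cos φ₂ , cos φ₁ · sin φ₂ − sin φ₁ · cos φ₂ · cos Δλ )
  = atan2(0.34074, 0.65032) = 27.653° → normalised to [0°, 360°): 27.653°.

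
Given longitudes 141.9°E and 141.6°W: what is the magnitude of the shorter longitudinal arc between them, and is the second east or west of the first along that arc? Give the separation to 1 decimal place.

Raw difference: -141.6 − 141.9 = -283.5°.
Normalise into (−180°, 180°]: -283.5° + 360° = 76.5°.
Positive ⇒ the second point lies to the east; separation 76.5°.

76.5° east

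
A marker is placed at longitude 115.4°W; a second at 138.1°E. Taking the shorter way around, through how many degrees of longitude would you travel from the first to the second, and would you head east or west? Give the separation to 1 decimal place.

Raw difference: 138.1 − -115.4 = 253.5°.
Normalise into (−180°, 180°]: 253.5° − 360° = -106.5°.
Negative ⇒ the second point lies to the west; separation 106.5°.

106.5° west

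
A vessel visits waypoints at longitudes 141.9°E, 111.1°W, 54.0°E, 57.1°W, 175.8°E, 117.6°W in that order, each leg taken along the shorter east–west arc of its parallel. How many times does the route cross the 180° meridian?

3

Leg 1: +141.9° → -111.1°, shortest Δλ = 107.0° (east) — crosses 180°.
Leg 2: -111.1° → +54.0°, shortest Δλ = 165.1° (east) — does not cross 180°.
Leg 3: +54.0° → -57.1°, shortest Δλ = -111.1° (west) — does not cross 180°.
Leg 4: -57.1° → +175.8°, shortest Δλ = -127.1° (west) — crosses 180°.
Leg 5: +175.8° → -117.6°, shortest Δλ = 66.6° (east) — crosses 180°.
Total crossings: 3.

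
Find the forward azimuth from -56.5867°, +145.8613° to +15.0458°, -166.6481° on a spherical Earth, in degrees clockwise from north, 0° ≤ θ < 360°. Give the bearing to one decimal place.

Δλ = -166.6481 − 145.8613 = -312.5094°; wrapped into (−180°, 180°]: 47.4906°.
θ = atan2( sin Δλ · cos φ₂ , cos φ₁ · sin φ₂ − sin φ₁ · cos φ₂ · cos Δλ )
  = atan2(0.71190, 0.68764) = 45.993° → normalised to [0°, 360°): 45.993°.

46.0°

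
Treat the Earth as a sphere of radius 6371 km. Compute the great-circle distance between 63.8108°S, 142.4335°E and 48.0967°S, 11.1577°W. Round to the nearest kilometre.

7359 km

Δλ = -11.1577 − 142.4335 = -153.5912°.
Δφ = -48.0967 − -63.8108 = 15.7141°.
a = sin²(Δφ/2) + cos φ₁ · cos φ₂ · sin²(Δλ/2) = 0.298065.
c = 2·atan2(√a, √(1−a)) = 1.15505 rad → d = 6371·c ≈ 7358.85 km.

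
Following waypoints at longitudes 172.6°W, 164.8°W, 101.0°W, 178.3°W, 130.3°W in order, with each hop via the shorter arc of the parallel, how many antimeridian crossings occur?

0

Leg 1: -172.6° → -164.8°, shortest Δλ = 7.8° (east) — does not cross 180°.
Leg 2: -164.8° → -101.0°, shortest Δλ = 63.8° (east) — does not cross 180°.
Leg 3: -101.0° → -178.3°, shortest Δλ = -77.3° (west) — does not cross 180°.
Leg 4: -178.3° → -130.3°, shortest Δλ = 48.0° (east) — does not cross 180°.
Total crossings: 0.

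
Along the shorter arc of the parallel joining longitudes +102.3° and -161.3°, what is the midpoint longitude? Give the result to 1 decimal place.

Signed shortest Δλ from +102.3° to -161.3° is +96.4°.
Midpoint longitude = +102.3° + (+96.4°)/2 = +102.3° + 48.2° = +150.5°.
(The naïve average (+102.3 + -161.3)/2 = -29.5° is on the wrong side of the globe.)

+150.5°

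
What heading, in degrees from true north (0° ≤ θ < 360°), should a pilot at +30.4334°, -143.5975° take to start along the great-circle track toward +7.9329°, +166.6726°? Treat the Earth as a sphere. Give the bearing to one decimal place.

254.8°

Δλ = 166.6726 − -143.5975 = 310.2701°; wrapped into (−180°, 180°]: -49.7299°.
θ = atan2( sin Δλ · cos φ₂ , cos φ₁ · sin φ₂ − sin φ₁ · cos φ₂ · cos Δλ )
  = atan2(-0.75570, -0.20529) = -105.198° → normalised to [0°, 360°): 254.802°.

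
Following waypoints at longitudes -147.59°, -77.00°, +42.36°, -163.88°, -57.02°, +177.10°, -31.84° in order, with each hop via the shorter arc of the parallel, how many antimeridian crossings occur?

3

Leg 1: -147.59° → -77.00°, shortest Δλ = 70.59° (east) — does not cross 180°.
Leg 2: -77.00° → +42.36°, shortest Δλ = 119.36° (east) — does not cross 180°.
Leg 3: +42.36° → -163.88°, shortest Δλ = 153.76° (east) — crosses 180°.
Leg 4: -163.88° → -57.02°, shortest Δλ = 106.86° (east) — does not cross 180°.
Leg 5: -57.02° → +177.10°, shortest Δλ = -125.88° (west) — crosses 180°.
Leg 6: +177.10° → -31.84°, shortest Δλ = 151.06° (east) — crosses 180°.
Total crossings: 3.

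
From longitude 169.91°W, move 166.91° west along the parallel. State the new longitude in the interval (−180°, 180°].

23.18°E

Start at -169.91°; shift −166.91° → -336.82°.
-336.82° lies outside (−180°, 180°]; add 360° → +23.18°.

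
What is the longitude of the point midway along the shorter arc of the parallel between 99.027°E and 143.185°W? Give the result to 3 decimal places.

157.921°E

Signed shortest Δλ from +99.027° to -143.185° is +117.788°.
Midpoint longitude = +99.027° + (+117.788°)/2 = +99.027° + 58.894° = +157.921°.
(The naïve average (+99.027 + -143.185)/2 = -22.079° is on the wrong side of the globe.)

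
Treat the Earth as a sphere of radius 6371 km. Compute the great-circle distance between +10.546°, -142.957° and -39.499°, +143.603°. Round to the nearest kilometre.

Δλ = 143.603 − -142.957 = 286.560°; wrapped into (−180°, 180°]: -73.440°.
Δφ = -39.499 − 10.546 = -50.045°.
a = sin²(Δφ/2) + cos φ₁ · cos φ₂ · sin²(Δλ/2) = 0.450100.
c = 2·atan2(√a, √(1−a)) = 1.47083 rad → d = 6371·c ≈ 9370.66 km.

9371 km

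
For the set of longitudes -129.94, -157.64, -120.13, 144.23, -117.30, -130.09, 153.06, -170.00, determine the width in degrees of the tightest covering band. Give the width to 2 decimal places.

98.47°

Sort the longitudes: -170.00°, -157.64°, -130.09°, -129.94°, -120.13°, -117.30°, +144.23°, +153.06°.
Eastward gaps between consecutive values (wrapping around): 12.36°, 27.55°, 0.15°, 9.81°, 2.83°, 261.53°, 8.83°, 36.94°.
Largest gap = 261.53° ⇒ minimal covering band is its complement: 360° − 261.53° = 98.47°.
Band runs from +144.23° eastward to -117.30°, crossing the antimeridian.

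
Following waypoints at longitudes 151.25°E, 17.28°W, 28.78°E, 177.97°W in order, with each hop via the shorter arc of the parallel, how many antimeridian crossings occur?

Leg 1: +151.25° → -17.28°, shortest Δλ = -168.53° (west) — does not cross 180°.
Leg 2: -17.28° → +28.78°, shortest Δλ = 46.06° (east) — does not cross 180°.
Leg 3: +28.78° → -177.97°, shortest Δλ = 153.25° (east) — crosses 180°.
Total crossings: 1.

1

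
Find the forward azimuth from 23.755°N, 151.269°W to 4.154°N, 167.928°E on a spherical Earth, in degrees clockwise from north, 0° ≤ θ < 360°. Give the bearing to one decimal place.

250.0°

Δλ = 167.928 − -151.269 = 319.197°; wrapped into (−180°, 180°]: -40.803°.
θ = atan2( sin Δλ · cos φ₂ , cos φ₁ · sin φ₂ − sin φ₁ · cos φ₂ · cos Δλ )
  = atan2(-0.65174, -0.23782) = -110.047° → normalised to [0°, 360°): 249.953°.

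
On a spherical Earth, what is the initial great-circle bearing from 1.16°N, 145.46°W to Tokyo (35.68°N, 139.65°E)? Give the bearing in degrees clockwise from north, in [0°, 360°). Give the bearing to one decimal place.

Δλ = 139.65 − -145.46 = 285.11°; wrapped into (−180°, 180°]: -74.89°.
θ = atan2( sin Δλ · cos φ₂ , cos φ₁ · sin φ₂ − sin φ₁ · cos φ₂ · cos Δλ )
  = atan2(-0.78420, 0.57885) = -53.568° → normalised to [0°, 360°): 306.432°.

306.4°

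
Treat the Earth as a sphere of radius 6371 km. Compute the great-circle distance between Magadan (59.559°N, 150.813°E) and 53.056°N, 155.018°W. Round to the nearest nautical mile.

1792 nmi

Δλ = -155.018 − 150.813 = -305.831°; wrapped into (−180°, 180°]: 54.169°.
Δφ = 53.056 − 59.559 = -6.503°.
a = sin²(Δφ/2) + cos φ₁ · cos φ₂ · sin²(Δλ/2) = 0.066343.
c = 2·atan2(√a, √(1−a)) = 0.52102 rad → d = 6371·c ≈ 3319.40 km ≈ 1792.33 nmi.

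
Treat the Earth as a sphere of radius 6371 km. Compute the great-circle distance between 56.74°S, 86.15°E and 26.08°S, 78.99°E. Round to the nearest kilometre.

3457 km

Δλ = 78.99 − 86.15 = -7.16°.
Δφ = -26.08 − -56.74 = 30.66°.
a = sin²(Δφ/2) + cos φ₁ · cos φ₂ · sin²(Δλ/2) = 0.071816.
c = 2·atan2(√a, √(1−a)) = 0.54260 rad → d = 6371·c ≈ 3456.93 km.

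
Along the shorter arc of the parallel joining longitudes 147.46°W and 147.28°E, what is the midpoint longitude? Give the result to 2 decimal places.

179.91°E

Signed shortest Δλ from -147.46° to +147.28° is -65.26°.
Midpoint longitude = -147.46° + (-65.26°)/2 = -147.46° − 32.63° = -180.09°.
Normalise into (−180°, 180°]: +179.91°.
(The naïve average (-147.46 + +147.28)/2 = -0.09° is on the wrong side of the globe.)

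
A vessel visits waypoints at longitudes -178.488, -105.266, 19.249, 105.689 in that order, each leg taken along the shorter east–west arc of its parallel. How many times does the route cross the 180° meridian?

Leg 1: -178.488° → -105.266°, shortest Δλ = 73.222° (east) — does not cross 180°.
Leg 2: -105.266° → +19.249°, shortest Δλ = 124.515° (east) — does not cross 180°.
Leg 3: +19.249° → +105.689°, shortest Δλ = 86.44° (east) — does not cross 180°.
Total crossings: 0.

0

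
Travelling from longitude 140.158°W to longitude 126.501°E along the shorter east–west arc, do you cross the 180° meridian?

Naïve |126.501 − -140.158| = 266.659° > 180°, so the shorter arc goes the other way round — across 180°.
Signed shortest Δλ = ((126.501 − -140.158 + 180) mod 360) − 180 = -93.341°.
Going west by 93.341° from -140.158° passes through 180° before reaching +126.501°.

Yes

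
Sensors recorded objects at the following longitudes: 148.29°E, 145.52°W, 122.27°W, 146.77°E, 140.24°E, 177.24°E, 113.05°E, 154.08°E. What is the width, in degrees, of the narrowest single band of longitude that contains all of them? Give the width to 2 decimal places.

Sort the longitudes: -145.52°, -122.27°, +113.05°, +140.24°, +146.77°, +148.29°, +154.08°, +177.24°.
Eastward gaps between consecutive values (wrapping around): 23.25°, 235.32°, 27.19°, 6.53°, 1.52°, 5.79°, 23.16°, 37.24°.
Largest gap = 235.32° ⇒ minimal covering band is its complement: 360° − 235.32° = 124.68°.
Band runs from +113.05° eastward to -122.27°, crossing the antimeridian.

124.68°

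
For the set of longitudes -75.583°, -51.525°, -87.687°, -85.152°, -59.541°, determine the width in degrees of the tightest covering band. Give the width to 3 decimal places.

36.162°

Sort the longitudes: -87.687°, -85.152°, -75.583°, -59.541°, -51.525°.
Eastward gaps between consecutive values (wrapping around): 2.535°, 9.569°, 16.042°, 8.016°, 323.838°.
Largest gap = 323.838° ⇒ minimal covering band is its complement: 360° − 323.838° = 36.162°.
Band runs from -87.687° eastward to -51.525°.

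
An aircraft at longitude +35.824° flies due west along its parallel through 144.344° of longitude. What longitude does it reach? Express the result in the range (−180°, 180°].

Start at +35.824°; shift −144.344° → -108.520°.
-108.520° already lies in (−180°, 180°].

-108.520°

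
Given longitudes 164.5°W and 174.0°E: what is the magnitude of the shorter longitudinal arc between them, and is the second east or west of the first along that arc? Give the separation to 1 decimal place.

21.5° west

Raw difference: 174.0 − -164.5 = 338.5°.
Normalise into (−180°, 180°]: 338.5° − 360° = -21.5°.
Negative ⇒ the second point lies to the west; separation 21.5°.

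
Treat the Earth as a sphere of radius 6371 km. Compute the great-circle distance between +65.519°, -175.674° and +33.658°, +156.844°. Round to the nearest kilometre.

Δλ = 156.844 − -175.674 = 332.518°; wrapped into (−180°, 180°]: -27.482°.
Δφ = 33.658 − 65.519 = -31.861°.
a = sin²(Δφ/2) + cos φ₁ · cos φ₂ · sin²(Δλ/2) = 0.094796.
c = 2·atan2(√a, √(1−a)) = 0.62595 rad → d = 6371·c ≈ 3987.91 km.

3988 km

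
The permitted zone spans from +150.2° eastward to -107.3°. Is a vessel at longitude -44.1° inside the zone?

No

Band width going east from +150.2° to -107.3°: ((-107.3 − 150.2) mod 360) = 102.5°.
Offset of -44.1° east of the west edge: ((-44.1 − 150.2) mod 360) = 165.7°.
165.7° > 102.5° ⇒ outside.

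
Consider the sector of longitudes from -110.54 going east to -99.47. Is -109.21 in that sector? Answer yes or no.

Band width going east from -110.54° to -99.47°: ((-99.47 − -110.54) mod 360) = 11.07°.
Offset of -109.21° east of the west edge: ((-109.21 − -110.54) mod 360) = 1.33°.
1.33° ≤ 11.07° ⇒ inside.

Yes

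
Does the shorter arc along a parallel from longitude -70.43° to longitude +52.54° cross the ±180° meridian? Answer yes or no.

No

Signed shortest Δλ = ((52.54 − -70.43 + 180) mod 360) − 180 = 122.97°.
Going east by 122.97° from -70.43° reaches +52.54° without touching 180°.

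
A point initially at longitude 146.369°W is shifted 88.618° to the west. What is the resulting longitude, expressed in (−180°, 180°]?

125.013°E

Start at -146.369°; shift −88.618° → -234.987°.
-234.987° lies outside (−180°, 180°]; add 360° → +125.013°.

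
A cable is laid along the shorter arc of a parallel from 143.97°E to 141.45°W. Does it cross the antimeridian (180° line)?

Yes

Naïve |-141.45 − 143.97| = 285.42° > 180°, so the shorter arc goes the other way round — across 180°.
Signed shortest Δλ = ((-141.45 − 143.97 + 180) mod 360) − 180 = 74.58°.
Going east by 74.58° from +143.97° passes through 180° before reaching -141.45°.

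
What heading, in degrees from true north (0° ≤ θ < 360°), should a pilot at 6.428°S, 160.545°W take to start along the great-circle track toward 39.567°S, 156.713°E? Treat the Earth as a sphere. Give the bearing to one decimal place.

Δλ = 156.713 − -160.545 = 317.258°; wrapped into (−180°, 180°]: -42.742°.
θ = atan2( sin Δλ · cos φ₂ , cos φ₁ · sin φ₂ − sin φ₁ · cos φ₂ · cos Δλ )
  = atan2(-0.52320, -0.56959) = -137.431° → normalised to [0°, 360°): 222.569°.

222.6°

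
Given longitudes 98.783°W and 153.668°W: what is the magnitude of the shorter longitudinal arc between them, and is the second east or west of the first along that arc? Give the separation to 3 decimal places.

54.885° west

Raw difference: -153.668 − -98.783 = -54.885°.
Normalise into (−180°, 180°]: -54.885° stays -54.885°.
Negative ⇒ the second point lies to the west; separation 54.885°.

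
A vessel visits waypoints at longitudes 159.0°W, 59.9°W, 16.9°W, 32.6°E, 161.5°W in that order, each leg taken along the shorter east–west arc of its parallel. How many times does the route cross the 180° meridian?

1

Leg 1: -159.0° → -59.9°, shortest Δλ = 99.1° (east) — does not cross 180°.
Leg 2: -59.9° → -16.9°, shortest Δλ = 43.0° (east) — does not cross 180°.
Leg 3: -16.9° → +32.6°, shortest Δλ = 49.5° (east) — does not cross 180°.
Leg 4: +32.6° → -161.5°, shortest Δλ = 165.9° (east) — crosses 180°.
Total crossings: 1.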